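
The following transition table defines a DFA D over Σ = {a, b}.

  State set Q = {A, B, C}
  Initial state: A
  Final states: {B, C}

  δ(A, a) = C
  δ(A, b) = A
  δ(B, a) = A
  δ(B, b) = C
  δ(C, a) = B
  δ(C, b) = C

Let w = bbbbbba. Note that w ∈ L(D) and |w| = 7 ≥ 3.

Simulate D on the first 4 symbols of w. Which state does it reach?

A

Run of D on the first 4 characters of w = b b b b:
  step 0: A  (start)
  step 1: A  (read b: A→A)
  step 2: A  (read b: A→A)
  step 3: A  (read b: A→A)
  step 4: A  (read b: A→A)

After reading 4 characters, D is in state A.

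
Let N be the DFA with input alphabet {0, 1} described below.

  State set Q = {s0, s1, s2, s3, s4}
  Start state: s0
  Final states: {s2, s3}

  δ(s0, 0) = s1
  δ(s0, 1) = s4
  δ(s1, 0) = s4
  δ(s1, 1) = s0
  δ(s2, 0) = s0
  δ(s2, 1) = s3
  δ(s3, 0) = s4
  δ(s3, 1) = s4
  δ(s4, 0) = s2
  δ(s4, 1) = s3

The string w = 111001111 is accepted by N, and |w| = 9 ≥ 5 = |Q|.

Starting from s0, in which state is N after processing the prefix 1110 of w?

Run of N on the first 4 characters of w = 1 1 1 0:
  step 0: s0  (start)
  step 1: s4  (read 1: s0→s4)
  step 2: s3  (read 1: s4→s3)
  step 3: s4  (read 1: s3→s4)
  step 4: s2  (read 0: s4→s2)

After reading 4 characters, N is in state s2.
(This kind of state-tracing is the core of the pumping-lemma construction: with 5 states, pigeonhole forces a repeat within the first 5 steps.)

s2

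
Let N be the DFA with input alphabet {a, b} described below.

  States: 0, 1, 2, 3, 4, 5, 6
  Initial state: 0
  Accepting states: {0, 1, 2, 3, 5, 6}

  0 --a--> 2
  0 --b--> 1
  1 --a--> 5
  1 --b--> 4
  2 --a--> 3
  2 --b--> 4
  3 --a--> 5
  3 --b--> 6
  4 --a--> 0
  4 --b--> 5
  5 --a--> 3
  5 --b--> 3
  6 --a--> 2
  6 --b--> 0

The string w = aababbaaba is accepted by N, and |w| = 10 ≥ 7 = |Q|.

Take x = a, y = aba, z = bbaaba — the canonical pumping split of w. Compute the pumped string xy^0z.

xy⁰z = xz = a·bbaaba = abbaaba.
Reading y = aba takes N from 2 back to 2, so after x the machine is still in 2, and z then leads to the accepting state 5. Hence abbaaba ∈ L(N).

abbaaba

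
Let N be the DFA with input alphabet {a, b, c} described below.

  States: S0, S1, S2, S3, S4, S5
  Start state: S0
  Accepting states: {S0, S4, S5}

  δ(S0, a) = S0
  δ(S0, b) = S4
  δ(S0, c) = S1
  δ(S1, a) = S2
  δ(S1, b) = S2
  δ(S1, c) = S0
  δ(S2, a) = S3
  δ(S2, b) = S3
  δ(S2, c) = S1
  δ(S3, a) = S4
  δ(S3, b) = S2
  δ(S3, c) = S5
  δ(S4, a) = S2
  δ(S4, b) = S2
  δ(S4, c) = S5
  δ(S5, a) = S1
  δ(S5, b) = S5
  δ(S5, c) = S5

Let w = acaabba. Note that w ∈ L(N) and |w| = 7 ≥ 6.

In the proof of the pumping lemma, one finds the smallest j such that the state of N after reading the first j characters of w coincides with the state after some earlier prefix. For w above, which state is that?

State sequence: S0 -a-> S0 -c-> S1 -a-> S2 -a-> S3 -b-> S2 -b-> S3 -a-> S4
First repeat at step 1: S0 was already visited.

The earliest repeat is at step j = 1: N is in S0, which it already visited at step i = 0.
With |Q| = 6, pigeonhole forces a state repeat no later than step 6; the substring read between the first and second visits to that state can be pumped.

S0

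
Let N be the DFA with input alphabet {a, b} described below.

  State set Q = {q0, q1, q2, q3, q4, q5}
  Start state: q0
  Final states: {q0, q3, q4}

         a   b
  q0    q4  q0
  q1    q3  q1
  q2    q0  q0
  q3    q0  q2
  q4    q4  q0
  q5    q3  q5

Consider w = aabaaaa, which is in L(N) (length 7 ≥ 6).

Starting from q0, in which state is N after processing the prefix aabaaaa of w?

q4

State sequence: q0 -a-> q4 -a-> q4 -b-> q0 -a-> q4 -a-> q4 -a-> q4 -a-> q4

After reading 7 characters, N is in state q4.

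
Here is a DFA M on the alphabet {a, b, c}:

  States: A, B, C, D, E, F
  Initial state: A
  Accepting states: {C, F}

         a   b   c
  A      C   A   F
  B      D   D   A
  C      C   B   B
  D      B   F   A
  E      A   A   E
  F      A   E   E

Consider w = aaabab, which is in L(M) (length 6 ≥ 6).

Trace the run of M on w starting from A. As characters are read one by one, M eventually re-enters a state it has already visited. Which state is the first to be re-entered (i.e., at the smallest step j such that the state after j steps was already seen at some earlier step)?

C

State sequence: A -a-> C -a-> C -a-> C -b-> B -a-> D -b-> F
First repeat at step 2: C was already visited.

The earliest repeat is at step j = 2: M is in C, which it already visited at step i = 1.
Pumping length from the standard proof: p = 6 (the number of states). The repeated state found above gives |xy| = j ≤ 6 and |y| = j − i ≥ 1.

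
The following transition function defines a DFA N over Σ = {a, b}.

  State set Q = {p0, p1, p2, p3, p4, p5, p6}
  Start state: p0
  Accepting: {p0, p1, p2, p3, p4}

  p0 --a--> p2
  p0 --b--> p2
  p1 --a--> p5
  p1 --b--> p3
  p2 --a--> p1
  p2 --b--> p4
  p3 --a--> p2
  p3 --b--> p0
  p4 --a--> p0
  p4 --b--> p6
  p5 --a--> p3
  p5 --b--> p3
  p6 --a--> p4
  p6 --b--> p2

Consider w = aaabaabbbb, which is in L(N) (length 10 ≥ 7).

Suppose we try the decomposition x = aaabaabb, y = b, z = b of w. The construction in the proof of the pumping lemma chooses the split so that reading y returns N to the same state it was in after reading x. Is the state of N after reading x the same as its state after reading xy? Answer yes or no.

no

Run of N on the first 9 characters of w = a a a b a a b b b:
  step 0: p0  (start)
  step 1: p2  (read a: p0→p2)
  step 2: p1  (read a: p2→p1)
  step 3: p5  (read a: p1→p5)
  step 4: p3  (read b: p5→p3)
  step 5: p2  (read a: p3→p2)
  step 6: p1  (read a: p2→p1)
  step 7: p3  (read b: p1→p3)
  step 8: p0  (read b: p3→p0)
  step 9: p2  (read b: p0→p2)

After x (step 8): p0. After xy (step 9): p2.
They differ (p0 ≠ p2), so y is not a cycle from the state after x; this split is not the one the pumping-lemma construction produces, and pumping y need not keep the string in L(N).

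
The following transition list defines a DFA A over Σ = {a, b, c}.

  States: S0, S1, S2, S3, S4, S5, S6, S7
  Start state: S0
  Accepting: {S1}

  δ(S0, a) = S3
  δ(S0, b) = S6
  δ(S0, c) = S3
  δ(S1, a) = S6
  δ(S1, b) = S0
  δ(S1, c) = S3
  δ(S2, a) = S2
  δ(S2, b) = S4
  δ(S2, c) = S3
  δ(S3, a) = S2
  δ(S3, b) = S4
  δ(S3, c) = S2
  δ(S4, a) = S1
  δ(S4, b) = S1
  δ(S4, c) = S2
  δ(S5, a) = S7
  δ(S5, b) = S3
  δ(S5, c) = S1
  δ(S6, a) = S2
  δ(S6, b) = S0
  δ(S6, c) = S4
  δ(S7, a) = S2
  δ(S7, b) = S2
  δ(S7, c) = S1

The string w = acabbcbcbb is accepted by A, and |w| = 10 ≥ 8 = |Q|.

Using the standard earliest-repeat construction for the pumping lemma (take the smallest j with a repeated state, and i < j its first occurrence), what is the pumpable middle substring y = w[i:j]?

State sequence: S0 -a-> S3 -c-> S2 -a-> S2 -b-> S4 -b-> S1 -c-> S3 -b-> S4 -c-> S2 -b-> S4 -b-> S1
First repeat at step 3: S2 was already visited.

So i = 2, j = 3, giving x = w[0:2] = ac, y = w[2:3] = a, z = w[3:10] = bbcbcbb.
Check: |xy| = 3 ≤ 8 and |y| = 1 ≥ 1. Reading y takes A from S2 back to S2, so every xyⁱz is accepted.
Pumping length from the standard proof: p = 8 (the number of states). The repeated state found above gives |xy| = j ≤ 8 and |y| = j − i ≥ 1.

a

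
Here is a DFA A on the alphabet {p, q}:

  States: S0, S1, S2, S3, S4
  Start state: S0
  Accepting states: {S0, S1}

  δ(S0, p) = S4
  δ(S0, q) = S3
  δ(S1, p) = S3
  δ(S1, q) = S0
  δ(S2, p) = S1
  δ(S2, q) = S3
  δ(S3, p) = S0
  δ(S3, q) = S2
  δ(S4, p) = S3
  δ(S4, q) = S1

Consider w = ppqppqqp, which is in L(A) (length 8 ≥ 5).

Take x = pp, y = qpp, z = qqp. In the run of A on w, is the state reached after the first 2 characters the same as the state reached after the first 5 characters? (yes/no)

Run of A on the first 5 characters of w = p p q p p:
  step 0: S0  (start)
  step 1: S4  (read p: S0→S4)
  step 2: S3  (read p: S4→S3)
  step 3: S2  (read q: S3→S2)
  step 4: S1  (read p: S2→S1)
  step 5: S3  (read p: S1→S3)

After x (step 2): S3. After xy (step 5): S3.
They match, so y = qpp drives A around a cycle from S3 back to itself; pumping y any number of times keeps A in S3 before reading z, and xyⁱz ∈ L(A) for every i ≥ 0.

yes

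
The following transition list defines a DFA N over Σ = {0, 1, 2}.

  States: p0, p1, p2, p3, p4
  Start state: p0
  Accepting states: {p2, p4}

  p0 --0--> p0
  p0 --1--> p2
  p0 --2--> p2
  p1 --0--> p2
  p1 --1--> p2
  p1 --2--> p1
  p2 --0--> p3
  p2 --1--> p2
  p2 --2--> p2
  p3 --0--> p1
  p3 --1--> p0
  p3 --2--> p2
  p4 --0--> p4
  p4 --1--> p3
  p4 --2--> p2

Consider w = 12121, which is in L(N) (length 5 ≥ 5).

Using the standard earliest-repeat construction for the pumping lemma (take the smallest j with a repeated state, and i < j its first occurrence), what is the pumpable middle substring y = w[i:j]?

State sequence: p0 -1-> p2 -2-> p2 -1-> p2 -2-> p2 -1-> p2
First repeat at step 2: p2 was already visited.

So i = 1, j = 2, giving x = w[0:1] = 1, y = w[1:2] = 2, z = w[2:5] = 121.
Check: |xy| = 2 ≤ 5 and |y| = 1 ≥ 1. Reading y takes N from p2 back to p2, so every xyⁱz is accepted.

2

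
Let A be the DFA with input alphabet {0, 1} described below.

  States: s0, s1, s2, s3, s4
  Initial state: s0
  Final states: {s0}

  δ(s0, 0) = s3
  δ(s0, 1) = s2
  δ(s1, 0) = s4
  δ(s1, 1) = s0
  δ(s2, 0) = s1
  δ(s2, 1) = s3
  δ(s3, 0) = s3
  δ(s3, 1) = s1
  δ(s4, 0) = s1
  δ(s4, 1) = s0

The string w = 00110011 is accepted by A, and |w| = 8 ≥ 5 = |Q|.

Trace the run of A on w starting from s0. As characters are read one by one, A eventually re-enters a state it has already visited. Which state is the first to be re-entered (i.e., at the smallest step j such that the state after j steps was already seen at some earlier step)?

s3

Run of A on w = 0 0 1 1 0 0 1 1:
  step 0: s0  (start)
  step 1: s3  (read 0: s0→s3)
  step 2: s3  (read 0: s3→s3)   ← first repeat (s3 seen earlier)
  step 3: s1  (read 1: s3→s1)
  step 4: s0  (read 1: s1→s0)
  step 5: s3  (read 0: s0→s3)
  step 6: s3  (read 0: s3→s3)
  step 7: s1  (read 1: s3→s1)
  step 8: s0  (read 1: s1→s0)

The earliest repeat is at step j = 2: A is in s3, which it already visited at step i = 1.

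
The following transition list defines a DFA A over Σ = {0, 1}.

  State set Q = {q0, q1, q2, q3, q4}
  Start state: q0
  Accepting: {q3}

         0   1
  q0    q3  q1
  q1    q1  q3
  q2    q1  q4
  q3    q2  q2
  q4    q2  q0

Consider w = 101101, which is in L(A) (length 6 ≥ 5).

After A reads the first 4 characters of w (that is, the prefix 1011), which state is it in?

q2

Run of A on the first 4 characters of w = 1 0 1 1:
  step 0: q0  (start)
  step 1: q1  (read 1: q0→q1)
  step 2: q1  (read 0: q1→q1)
  step 3: q3  (read 1: q1→q3)
  step 4: q2  (read 1: q3→q2)

After reading 4 characters, A is in state q2.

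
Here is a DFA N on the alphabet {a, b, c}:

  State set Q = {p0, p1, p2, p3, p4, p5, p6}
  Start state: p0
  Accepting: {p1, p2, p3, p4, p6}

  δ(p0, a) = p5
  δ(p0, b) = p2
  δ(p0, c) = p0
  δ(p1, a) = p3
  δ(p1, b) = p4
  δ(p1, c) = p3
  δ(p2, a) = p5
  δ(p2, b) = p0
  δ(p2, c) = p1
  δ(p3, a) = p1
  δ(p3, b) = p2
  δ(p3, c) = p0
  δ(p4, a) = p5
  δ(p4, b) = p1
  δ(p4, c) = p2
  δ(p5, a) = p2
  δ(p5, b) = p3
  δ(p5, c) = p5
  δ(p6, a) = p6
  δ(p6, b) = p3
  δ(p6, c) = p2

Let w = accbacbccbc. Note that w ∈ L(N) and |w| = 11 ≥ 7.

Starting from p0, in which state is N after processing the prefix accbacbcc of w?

Run of N on the first 9 characters of w = a c c b a c b c c:
  step 0: p0  (start)
  step 1: p5  (read a: p0→p5)
  step 2: p5  (read c: p5→p5)
  step 3: p5  (read c: p5→p5)
  step 4: p3  (read b: p5→p3)
  step 5: p1  (read a: p3→p1)
  step 6: p3  (read c: p1→p3)
  step 7: p2  (read b: p3→p2)
  step 8: p1  (read c: p2→p1)
  step 9: p3  (read c: p1→p3)

After reading 9 characters, N is in state p3.
(This kind of state-tracing is the core of the pumping-lemma construction: with 7 states, pigeonhole forces a repeat within the first 7 steps.)

p3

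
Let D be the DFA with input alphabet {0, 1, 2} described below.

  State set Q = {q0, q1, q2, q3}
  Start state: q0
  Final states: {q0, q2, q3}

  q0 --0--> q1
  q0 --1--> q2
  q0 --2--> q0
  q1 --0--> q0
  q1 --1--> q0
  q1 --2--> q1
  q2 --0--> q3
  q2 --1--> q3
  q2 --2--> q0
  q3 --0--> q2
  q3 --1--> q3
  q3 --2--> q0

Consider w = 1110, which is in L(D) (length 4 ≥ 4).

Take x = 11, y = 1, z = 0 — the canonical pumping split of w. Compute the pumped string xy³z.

111110

xy^3z = 11·1·1·1·0 = 111110.
Reading y = 1 takes D from q3 back to q3, so after x·y·y·y the machine is still in q3, and z then leads to the accepting state q2. Hence 111110 ∈ L(D).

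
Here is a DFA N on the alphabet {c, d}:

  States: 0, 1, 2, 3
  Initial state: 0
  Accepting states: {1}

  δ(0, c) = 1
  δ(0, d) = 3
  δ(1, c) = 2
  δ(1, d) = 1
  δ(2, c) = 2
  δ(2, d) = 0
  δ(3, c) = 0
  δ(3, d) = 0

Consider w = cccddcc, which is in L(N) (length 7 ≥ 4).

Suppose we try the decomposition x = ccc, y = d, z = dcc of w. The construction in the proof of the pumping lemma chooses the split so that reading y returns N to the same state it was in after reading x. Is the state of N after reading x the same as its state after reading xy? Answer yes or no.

Run of N on the first 4 characters of w = c c c d:
  step 0: 0  (start)
  step 1: 1  (read c: 0→1)
  step 2: 2  (read c: 1→2)
  step 3: 2  (read c: 2→2)
  step 4: 0  (read d: 2→0)

After x (step 3): 2. After xy (step 4): 0.
They differ (2 ≠ 0), so y is not a cycle from the state after x; this split is not the one the pumping-lemma construction produces, and pumping y need not keep the string in L(N).

no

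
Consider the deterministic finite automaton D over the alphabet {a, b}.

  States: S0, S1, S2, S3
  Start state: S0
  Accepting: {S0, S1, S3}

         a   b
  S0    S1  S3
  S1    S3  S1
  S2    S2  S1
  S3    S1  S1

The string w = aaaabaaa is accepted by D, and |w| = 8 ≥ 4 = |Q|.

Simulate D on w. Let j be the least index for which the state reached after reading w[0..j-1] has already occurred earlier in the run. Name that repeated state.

S1

Run of D on w = a a a a b a a a:
  step 0: S0  (start)
  step 1: S1  (read a: S0→S1)
  step 2: S3  (read a: S1→S3)
  step 3: S1  (read a: S3→S1)   ← first repeat (S1 seen earlier)
  step 4: S3  (read a: S1→S3)
  step 5: S1  (read b: S3→S1)
  step 6: S3  (read a: S1→S3)
  step 7: S1  (read a: S3→S1)
  step 8: S3  (read a: S1→S3)

The earliest repeat is at step j = 3: D is in S1, which it already visited at step i = 1.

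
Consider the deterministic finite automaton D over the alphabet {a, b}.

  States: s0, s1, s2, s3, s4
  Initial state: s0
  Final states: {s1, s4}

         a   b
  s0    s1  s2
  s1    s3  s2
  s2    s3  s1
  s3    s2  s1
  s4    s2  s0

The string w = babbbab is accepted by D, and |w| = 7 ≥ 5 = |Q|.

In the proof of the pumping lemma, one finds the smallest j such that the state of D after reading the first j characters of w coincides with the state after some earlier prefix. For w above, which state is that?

Run of D on w = b a b b b a b:
  step 0: s0  (start)
  step 1: s2  (read b: s0→s2)
  step 2: s3  (read a: s2→s3)
  step 3: s1  (read b: s3→s1)
  step 4: s2  (read b: s1→s2)   ← first repeat (s2 seen earlier)
  step 5: s1  (read b: s2→s1)
  step 6: s3  (read a: s1→s3)
  step 7: s1  (read b: s3→s1)

The earliest repeat is at step j = 4: D is in s2, which it already visited at step i = 1.
With |Q| = 5, pigeonhole forces a state repeat no later than step 5; the substring read between the first and second visits to that state can be pumped.

s2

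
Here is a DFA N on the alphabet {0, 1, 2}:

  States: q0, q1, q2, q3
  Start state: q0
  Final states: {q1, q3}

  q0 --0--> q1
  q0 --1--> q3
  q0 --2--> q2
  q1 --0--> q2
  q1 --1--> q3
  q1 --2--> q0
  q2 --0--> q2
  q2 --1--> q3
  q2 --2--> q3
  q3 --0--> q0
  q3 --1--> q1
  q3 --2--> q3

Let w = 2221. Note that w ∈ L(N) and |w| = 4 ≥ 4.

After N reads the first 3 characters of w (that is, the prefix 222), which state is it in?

q3

Run of N on the first 3 characters of w = 2 2 2:
  step 0: q0  (start)
  step 1: q2  (read 2: q0→q2)
  step 2: q3  (read 2: q2→q3)
  step 3: q3  (read 2: q3→q3)

After reading 3 characters, N is in state q3.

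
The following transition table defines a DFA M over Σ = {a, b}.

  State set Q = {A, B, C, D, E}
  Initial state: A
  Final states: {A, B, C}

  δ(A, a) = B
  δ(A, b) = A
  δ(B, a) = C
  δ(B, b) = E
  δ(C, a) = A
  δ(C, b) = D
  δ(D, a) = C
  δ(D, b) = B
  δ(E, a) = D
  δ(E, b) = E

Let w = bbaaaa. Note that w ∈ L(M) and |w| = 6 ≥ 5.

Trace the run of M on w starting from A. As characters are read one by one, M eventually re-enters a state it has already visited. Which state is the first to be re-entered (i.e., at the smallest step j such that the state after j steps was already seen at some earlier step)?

State sequence: A -b-> A -b-> A -a-> B -a-> C -a-> A -a-> B
First repeat at step 1: A was already visited.

The earliest repeat is at step j = 1: M is in A, which it already visited at step i = 0.
With |Q| = 5, pigeonhole forces a state repeat no later than step 5; the substring read between the first and second visits to that state can be pumped.

A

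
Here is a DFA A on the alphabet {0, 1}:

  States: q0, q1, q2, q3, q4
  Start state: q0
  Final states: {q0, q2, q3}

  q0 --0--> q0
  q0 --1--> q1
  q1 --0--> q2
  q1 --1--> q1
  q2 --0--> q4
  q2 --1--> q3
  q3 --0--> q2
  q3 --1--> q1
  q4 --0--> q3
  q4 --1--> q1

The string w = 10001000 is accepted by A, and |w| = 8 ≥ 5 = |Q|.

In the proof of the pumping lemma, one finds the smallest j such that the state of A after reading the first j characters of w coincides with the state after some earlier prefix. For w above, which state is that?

q1

State sequence: q0 -1-> q1 -0-> q2 -0-> q4 -0-> q3 -1-> q1 -0-> q2 -0-> q4 -0-> q3
First repeat at step 5: q1 was already visited.

The earliest repeat is at step j = 5: A is in q1, which it already visited at step i = 1.
The DFA has 5 states, so the proof of the pumping lemma guarantees a repeated state among the first 5+1 visited; the segment between the two visits is the pumpable y.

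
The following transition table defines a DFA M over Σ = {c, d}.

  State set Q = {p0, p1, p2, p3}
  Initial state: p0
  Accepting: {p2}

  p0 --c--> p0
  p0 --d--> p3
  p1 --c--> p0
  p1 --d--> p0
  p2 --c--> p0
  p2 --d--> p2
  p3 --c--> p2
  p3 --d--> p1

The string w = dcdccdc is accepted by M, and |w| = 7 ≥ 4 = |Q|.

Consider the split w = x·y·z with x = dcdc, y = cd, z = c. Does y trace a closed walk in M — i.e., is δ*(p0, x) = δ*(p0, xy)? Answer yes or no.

Run of M on the first 6 characters of w = d c d c c d:
  step 0: p0  (start)
  step 1: p3  (read d: p0→p3)
  step 2: p2  (read c: p3→p2)
  step 3: p2  (read d: p2→p2)
  step 4: p0  (read c: p2→p0)
  step 5: p0  (read c: p0→p0)
  step 6: p3  (read d: p0→p3)

After x (step 4): p0. After xy (step 6): p3.
They differ (p0 ≠ p3), so y is not a cycle from the state after x; this split is not the one the pumping-lemma construction produces, and pumping y need not keep the string in L(M).

no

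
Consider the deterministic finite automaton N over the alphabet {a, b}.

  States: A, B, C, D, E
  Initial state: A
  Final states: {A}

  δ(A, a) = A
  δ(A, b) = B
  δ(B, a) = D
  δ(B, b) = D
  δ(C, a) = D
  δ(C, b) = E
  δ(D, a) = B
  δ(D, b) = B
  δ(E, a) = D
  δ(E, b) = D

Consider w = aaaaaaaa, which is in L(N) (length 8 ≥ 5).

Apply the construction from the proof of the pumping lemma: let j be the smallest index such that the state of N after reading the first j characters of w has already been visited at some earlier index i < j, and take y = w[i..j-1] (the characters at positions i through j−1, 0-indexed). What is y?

a

State sequence: A -a-> A -a-> A -a-> A -a-> A -a-> A -a-> A -a-> A -a-> A
First repeat at step 1: A was already visited.

So i = 0, j = 1, giving x = w[0:0] = ε, y = w[0:1] = a, z = w[1:8] = aaaaaaa.
Check: |xy| = 1 ≤ 5 and |y| = 1 ≥ 1. Reading y takes N from A back to A, so every xyⁱz is accepted.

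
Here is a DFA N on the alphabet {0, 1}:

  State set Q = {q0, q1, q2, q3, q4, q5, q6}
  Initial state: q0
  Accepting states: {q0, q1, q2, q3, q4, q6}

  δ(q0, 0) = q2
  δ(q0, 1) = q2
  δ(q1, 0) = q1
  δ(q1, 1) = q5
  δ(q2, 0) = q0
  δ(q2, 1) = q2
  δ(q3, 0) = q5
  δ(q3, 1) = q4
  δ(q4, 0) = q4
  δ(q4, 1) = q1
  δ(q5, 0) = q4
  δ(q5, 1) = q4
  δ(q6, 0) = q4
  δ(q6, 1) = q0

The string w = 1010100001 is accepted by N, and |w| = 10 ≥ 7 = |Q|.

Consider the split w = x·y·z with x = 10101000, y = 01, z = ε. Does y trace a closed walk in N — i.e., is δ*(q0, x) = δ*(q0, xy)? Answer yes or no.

no

Run of N on the first 10 characters of w = 1 0 1 0 1 0 0 0 0 1:
  step 0: q0  (start)
  step 1: q2  (read 1: q0→q2)
  step 2: q0  (read 0: q2→q0)
  step 3: q2  (read 1: q0→q2)
  step 4: q0  (read 0: q2→q0)
  step 5: q2  (read 1: q0→q2)
  step 6: q0  (read 0: q2→q0)
  step 7: q2  (read 0: q0→q2)
  step 8: q0  (read 0: q2→q0)
  step 9: q2  (read 0: q0→q2)
  step 10: q2  (read 1: q2→q2)

After x (step 8): q0. After xy (step 10): q2.
They differ (q0 ≠ q2), so y is not a cycle from the state after x; this split is not the one the pumping-lemma construction produces, and pumping y need not keep the string in L(N).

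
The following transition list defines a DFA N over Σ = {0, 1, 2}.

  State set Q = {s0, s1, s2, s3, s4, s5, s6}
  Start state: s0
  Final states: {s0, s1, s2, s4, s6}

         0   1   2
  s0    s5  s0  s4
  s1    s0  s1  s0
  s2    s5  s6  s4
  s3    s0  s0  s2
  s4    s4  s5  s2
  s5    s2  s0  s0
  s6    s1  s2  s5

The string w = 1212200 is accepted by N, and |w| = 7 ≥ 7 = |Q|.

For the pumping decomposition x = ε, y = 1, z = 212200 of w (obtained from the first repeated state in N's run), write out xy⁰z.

xy⁰z = xz = ε·212200 = 212200.
Reading y = 1 takes N from s0 back to s0, so after x the machine is still in s0, and z then leads to the accepting state s4. Hence 212200 ∈ L(N).

212200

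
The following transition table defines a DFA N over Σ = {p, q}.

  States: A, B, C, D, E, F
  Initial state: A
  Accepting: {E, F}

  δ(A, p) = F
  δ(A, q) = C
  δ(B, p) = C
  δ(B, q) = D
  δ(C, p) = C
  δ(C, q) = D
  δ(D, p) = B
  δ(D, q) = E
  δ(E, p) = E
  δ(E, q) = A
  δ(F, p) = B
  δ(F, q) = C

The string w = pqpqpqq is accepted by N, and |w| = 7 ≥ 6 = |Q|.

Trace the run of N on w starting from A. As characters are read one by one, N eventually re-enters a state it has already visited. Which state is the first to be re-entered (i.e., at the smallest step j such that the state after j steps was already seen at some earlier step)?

C

State sequence: A -p-> F -q-> C -p-> C -q-> D -p-> B -q-> D -q-> E
First repeat at step 3: C was already visited.

The earliest repeat is at step j = 3: N is in C, which it already visited at step i = 2.
Since N has 6 states, any run of length ≥ 6 visits 6+1 states, so by pigeonhole some state repeats within the first 6 steps — that repeat gives the pumpable loop.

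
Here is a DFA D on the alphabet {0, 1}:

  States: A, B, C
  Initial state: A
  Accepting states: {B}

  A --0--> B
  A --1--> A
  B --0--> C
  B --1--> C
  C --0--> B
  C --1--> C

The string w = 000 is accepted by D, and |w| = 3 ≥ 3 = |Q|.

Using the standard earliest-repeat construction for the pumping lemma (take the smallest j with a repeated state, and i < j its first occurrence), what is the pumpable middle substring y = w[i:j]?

State sequence: A -0-> B -0-> C -0-> B
First repeat at step 3: B was already visited.

So i = 1, j = 3, giving x = w[0:1] = 0, y = w[1:3] = 00, z = w[3:3] = ε.
Check: |xy| = 3 ≤ 3 and |y| = 2 ≥ 1. Reading y takes D from B back to B, so every xyⁱz is accepted.

00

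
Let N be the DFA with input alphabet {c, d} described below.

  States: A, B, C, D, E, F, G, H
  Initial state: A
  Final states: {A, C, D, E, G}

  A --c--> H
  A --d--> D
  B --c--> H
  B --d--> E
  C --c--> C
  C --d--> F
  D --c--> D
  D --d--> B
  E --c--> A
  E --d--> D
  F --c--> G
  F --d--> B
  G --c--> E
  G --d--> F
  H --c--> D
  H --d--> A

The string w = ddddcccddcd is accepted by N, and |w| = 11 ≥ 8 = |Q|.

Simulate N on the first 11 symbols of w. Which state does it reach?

D

Run of N on the first 11 characters of w = d d d d c c c d d c d:
  step 0: A  (start)
  step 1: D  (read d: A→D)
  step 2: B  (read d: D→B)
  step 3: E  (read d: B→E)
  step 4: D  (read d: E→D)
  step 5: D  (read c: D→D)
  step 6: D  (read c: D→D)
  step 7: D  (read c: D→D)
  step 8: B  (read d: D→B)
  step 9: E  (read d: B→E)
  step 10: A  (read c: E→A)
  step 11: D  (read d: A→D)

After reading 11 characters, N is in state D.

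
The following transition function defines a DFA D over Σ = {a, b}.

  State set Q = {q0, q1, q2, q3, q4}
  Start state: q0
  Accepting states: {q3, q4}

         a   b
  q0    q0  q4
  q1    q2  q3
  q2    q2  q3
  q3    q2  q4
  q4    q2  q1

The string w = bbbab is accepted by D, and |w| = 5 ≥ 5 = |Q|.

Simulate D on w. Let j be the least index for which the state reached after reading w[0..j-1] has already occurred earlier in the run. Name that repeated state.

q3

Run of D on w = b b b a b:
  step 0: q0  (start)
  step 1: q4  (read b: q0→q4)
  step 2: q1  (read b: q4→q1)
  step 3: q3  (read b: q1→q3)
  step 4: q2  (read a: q3→q2)
  step 5: q3  (read b: q2→q3)   ← first repeat (q3 seen earlier)

The earliest repeat is at step j = 5: D is in q3, which it already visited at step i = 3.
The DFA has 5 states, so the proof of the pumping lemma guarantees a repeated state among the first 5+1 visited; the segment between the two visits is the pumpable y.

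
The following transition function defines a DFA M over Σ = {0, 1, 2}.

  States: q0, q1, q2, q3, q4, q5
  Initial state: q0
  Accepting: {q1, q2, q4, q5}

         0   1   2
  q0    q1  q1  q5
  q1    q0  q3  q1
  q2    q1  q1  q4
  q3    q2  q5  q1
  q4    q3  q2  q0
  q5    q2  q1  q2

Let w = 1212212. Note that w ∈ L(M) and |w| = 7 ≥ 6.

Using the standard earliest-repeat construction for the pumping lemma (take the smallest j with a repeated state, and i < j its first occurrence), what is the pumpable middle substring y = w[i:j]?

Run of M on w = 1 2 1 2 2 1 2:
  step 0: q0  (start)
  step 1: q1  (read 1: q0→q1)
  step 2: q1  (read 2: q1→q1)   ← first repeat (q1 seen earlier)
  step 3: q3  (read 1: q1→q3)
  step 4: q1  (read 2: q3→q1)
  step 5: q1  (read 2: q1→q1)
  step 6: q3  (read 1: q1→q3)
  step 7: q1  (read 2: q3→q1)

So i = 1, j = 2, giving x = w[0:1] = 1, y = w[1:2] = 2, z = w[2:7] = 12212.
Check: |xy| = 2 ≤ 6 and |y| = 1 ≥ 1. Reading y takes M from q1 back to q1, so every xyⁱz is accepted.

2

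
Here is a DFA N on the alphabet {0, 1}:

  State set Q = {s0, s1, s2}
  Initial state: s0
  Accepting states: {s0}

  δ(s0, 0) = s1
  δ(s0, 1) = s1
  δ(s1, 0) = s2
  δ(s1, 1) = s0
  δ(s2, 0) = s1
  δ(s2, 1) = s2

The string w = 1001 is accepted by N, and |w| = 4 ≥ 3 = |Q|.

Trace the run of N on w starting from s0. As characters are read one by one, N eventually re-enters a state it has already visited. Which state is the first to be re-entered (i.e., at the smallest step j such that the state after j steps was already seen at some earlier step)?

s1

State sequence: s0 -1-> s1 -0-> s2 -0-> s1 -1-> s0
First repeat at step 3: s1 was already visited.

The earliest repeat is at step j = 3: N is in s1, which it already visited at step i = 1.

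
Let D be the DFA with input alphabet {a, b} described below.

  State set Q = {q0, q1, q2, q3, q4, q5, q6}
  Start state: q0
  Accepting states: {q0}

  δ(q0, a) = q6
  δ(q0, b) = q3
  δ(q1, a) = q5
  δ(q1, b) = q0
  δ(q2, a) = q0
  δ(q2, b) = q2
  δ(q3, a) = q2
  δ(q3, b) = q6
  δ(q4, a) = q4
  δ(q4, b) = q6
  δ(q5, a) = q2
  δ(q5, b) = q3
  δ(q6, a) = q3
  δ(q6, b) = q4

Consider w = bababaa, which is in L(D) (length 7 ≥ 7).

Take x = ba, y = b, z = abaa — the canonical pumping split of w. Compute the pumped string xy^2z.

babbabaa

xy^2z = ba·b·b·abaa = babbabaa.
Reading y = b takes D from q2 back to q2, so after x·y·y the machine is still in q2, and z then leads to the accepting state q0. Hence babbabaa ∈ L(D).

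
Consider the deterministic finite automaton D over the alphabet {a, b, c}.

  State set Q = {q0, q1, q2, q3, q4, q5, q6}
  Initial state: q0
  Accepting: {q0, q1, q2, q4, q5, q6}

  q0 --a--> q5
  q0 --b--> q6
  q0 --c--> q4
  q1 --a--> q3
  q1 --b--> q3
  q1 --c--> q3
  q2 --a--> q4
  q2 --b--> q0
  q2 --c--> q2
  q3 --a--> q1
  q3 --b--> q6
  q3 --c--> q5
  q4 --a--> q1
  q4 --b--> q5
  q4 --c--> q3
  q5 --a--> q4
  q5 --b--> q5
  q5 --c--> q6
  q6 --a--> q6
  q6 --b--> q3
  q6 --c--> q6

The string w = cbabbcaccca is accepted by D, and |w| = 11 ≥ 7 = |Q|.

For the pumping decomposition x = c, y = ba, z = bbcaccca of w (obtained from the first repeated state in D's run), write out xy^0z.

xy⁰z = xz = c·bbcaccca = cbbcaccca.
Reading y = ba takes D from q4 back to q4, so after x the machine is still in q4, and z then leads to the accepting state q6. Hence cbbcaccca ∈ L(D).

cbbcaccca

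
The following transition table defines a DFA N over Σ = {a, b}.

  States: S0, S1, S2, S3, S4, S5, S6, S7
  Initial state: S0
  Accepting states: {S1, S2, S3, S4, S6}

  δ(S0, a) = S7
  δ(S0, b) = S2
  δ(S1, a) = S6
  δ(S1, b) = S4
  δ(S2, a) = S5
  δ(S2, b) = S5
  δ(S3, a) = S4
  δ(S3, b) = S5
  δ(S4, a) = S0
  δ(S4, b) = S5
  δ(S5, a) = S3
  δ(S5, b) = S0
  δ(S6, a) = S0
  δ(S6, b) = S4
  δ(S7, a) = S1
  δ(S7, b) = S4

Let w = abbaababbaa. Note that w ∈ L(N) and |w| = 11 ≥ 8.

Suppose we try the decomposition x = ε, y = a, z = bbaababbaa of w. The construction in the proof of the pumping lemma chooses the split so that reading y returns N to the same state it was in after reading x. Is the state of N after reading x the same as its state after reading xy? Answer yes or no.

no

Run of N on the first 1 characters of w = a:
  step 0: S0  (start)
  step 1: S7  (read a: S0→S7)

After x (step 0): S0. After xy (step 1): S7.
They differ (S0 ≠ S7), so y is not a cycle from the state after x; this split is not the one the pumping-lemma construction produces, and pumping y need not keep the string in L(N).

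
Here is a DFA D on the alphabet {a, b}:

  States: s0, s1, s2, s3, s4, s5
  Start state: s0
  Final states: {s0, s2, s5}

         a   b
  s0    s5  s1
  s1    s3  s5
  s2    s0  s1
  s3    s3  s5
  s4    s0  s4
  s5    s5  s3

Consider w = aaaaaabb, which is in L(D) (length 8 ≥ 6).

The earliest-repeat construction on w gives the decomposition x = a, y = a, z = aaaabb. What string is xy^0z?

xy⁰z = xz = a·aaaabb = aaaaabb.
Reading y = a takes D from s5 back to s5, so after x the machine is still in s5, and z then leads to the accepting state s5. Hence aaaaabb ∈ L(D).

aaaaabb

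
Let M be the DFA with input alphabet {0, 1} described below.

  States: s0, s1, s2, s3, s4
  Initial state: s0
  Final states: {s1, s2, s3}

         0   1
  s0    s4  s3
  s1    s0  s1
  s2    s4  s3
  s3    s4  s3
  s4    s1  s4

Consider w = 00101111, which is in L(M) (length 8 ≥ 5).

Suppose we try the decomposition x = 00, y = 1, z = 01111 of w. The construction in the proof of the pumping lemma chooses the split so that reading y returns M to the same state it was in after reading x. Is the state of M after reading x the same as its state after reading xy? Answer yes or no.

State sequence: s0 -0-> s4 -0-> s1 -1-> s1

After x (step 2): s1. After xy (step 3): s1.
They match, so y = 1 drives M around a cycle from s1 back to itself; pumping y any number of times keeps M in s1 before reading z, and xyⁱz ∈ L(M) for every i ≥ 0.

yes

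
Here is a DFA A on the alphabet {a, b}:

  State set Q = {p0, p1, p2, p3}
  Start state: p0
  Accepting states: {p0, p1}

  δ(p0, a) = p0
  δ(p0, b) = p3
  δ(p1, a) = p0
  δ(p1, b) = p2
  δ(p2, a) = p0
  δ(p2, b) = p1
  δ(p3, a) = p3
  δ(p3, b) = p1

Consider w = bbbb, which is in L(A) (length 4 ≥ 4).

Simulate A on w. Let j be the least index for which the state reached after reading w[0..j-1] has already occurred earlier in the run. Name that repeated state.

p1

Run of A on w = b b b b:
  step 0: p0  (start)
  step 1: p3  (read b: p0→p3)
  step 2: p1  (read b: p3→p1)
  step 3: p2  (read b: p1→p2)
  step 4: p1  (read b: p2→p1)   ← first repeat (p1 seen earlier)

The earliest repeat is at step j = 4: A is in p1, which it already visited at step i = 2.
Pumping length from the standard proof: p = 4 (the number of states). The repeated state found above gives |xy| = j ≤ 4 and |y| = j − i ≥ 1.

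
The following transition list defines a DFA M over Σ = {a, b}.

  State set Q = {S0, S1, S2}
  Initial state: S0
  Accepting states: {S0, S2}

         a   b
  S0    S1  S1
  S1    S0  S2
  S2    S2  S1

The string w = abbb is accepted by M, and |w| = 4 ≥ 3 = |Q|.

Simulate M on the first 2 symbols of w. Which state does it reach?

S2

State sequence: S0 -a-> S1 -b-> S2

After reading 2 characters, M is in state S2.
(This kind of state-tracing is the core of the pumping-lemma construction: with 3 states, pigeonhole forces a repeat within the first 3 steps.)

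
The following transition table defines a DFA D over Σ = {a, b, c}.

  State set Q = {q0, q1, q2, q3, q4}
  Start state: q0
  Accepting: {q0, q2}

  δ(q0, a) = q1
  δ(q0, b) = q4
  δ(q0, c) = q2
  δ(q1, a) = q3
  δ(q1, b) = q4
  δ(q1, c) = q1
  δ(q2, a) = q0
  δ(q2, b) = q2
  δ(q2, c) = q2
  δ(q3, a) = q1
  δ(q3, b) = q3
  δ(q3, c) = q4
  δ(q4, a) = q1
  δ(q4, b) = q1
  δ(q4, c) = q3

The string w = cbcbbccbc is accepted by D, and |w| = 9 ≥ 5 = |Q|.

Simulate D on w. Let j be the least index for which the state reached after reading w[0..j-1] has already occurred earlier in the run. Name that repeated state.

q2

State sequence: q0 -c-> q2 -b-> q2 -c-> q2 -b-> q2 -b-> q2 -c-> q2 -c-> q2 -b-> q2 -c-> q2
First repeat at step 2: q2 was already visited.

The earliest repeat is at step j = 2: D is in q2, which it already visited at step i = 1.
The DFA has 5 states, so the proof of the pumping lemma guarantees a repeated state among the first 5+1 visited; the segment between the two visits is the pumpable y.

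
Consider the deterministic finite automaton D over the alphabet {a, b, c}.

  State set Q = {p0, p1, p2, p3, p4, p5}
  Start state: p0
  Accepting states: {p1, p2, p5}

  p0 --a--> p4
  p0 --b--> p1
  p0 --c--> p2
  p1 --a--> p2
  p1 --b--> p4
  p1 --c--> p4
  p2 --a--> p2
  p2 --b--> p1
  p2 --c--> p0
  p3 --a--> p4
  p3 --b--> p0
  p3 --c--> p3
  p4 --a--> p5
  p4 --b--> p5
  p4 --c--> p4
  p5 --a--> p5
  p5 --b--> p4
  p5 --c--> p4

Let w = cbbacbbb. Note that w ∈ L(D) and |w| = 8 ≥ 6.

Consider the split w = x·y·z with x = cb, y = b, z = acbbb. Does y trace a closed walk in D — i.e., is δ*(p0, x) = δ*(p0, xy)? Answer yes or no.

no

State sequence: p0 -c-> p2 -b-> p1 -b-> p4

After x (step 2): p1. After xy (step 3): p4.
They differ (p1 ≠ p4), so y is not a cycle from the state after x; this split is not the one the pumping-lemma construction produces, and pumping y need not keep the string in L(D).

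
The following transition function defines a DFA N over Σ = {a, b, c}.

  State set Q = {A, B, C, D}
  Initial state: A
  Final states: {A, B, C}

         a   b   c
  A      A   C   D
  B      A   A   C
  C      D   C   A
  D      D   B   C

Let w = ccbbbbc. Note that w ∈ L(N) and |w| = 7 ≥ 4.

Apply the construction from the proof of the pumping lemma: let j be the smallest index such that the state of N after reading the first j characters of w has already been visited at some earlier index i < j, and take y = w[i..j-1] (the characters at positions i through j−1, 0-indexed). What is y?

Run of N on w = c c b b b b c:
  step 0: A  (start)
  step 1: D  (read c: A→D)
  step 2: C  (read c: D→C)
  step 3: C  (read b: C→C)   ← first repeat (C seen earlier)
  step 4: C  (read b: C→C)
  step 5: C  (read b: C→C)
  step 6: C  (read b: C→C)
  step 7: A  (read c: C→A)

So i = 2, j = 3, giving x = w[0:2] = cc, y = w[2:3] = b, z = w[3:7] = bbbc.
Check: |xy| = 3 ≤ 4 and |y| = 1 ≥ 1. Reading y takes N from C back to C, so every xyⁱz is accepted.
Pumping length from the standard proof: p = 4 (the number of states). The repeated state found above gives |xy| = j ≤ 4 and |y| = j − i ≥ 1.

b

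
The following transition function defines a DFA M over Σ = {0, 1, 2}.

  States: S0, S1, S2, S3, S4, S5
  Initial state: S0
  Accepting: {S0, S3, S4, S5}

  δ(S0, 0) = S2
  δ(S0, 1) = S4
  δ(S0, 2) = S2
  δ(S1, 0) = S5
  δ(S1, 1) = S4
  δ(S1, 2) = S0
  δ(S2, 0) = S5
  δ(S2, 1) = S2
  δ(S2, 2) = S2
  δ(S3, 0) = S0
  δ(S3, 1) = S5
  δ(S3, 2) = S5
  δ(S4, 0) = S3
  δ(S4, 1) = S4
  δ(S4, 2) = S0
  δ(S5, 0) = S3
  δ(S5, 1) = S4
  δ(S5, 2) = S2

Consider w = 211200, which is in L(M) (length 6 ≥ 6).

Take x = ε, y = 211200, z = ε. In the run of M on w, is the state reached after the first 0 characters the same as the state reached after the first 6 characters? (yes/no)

no

Run of M on the first 6 characters of w = 2 1 1 2 0 0:
  step 0: S0  (start)
  step 1: S2  (read 2: S0→S2)
  step 2: S2  (read 1: S2→S2)
  step 3: S2  (read 1: S2→S2)
  step 4: S2  (read 2: S2→S2)
  step 5: S5  (read 0: S2→S5)
  step 6: S3  (read 0: S5→S3)

After x (step 0): S0. After xy (step 6): S3.
They differ (S0 ≠ S3), so y is not a cycle from the state after x; this split is not the one the pumping-lemma construction produces, and pumping y need not keep the string in L(M).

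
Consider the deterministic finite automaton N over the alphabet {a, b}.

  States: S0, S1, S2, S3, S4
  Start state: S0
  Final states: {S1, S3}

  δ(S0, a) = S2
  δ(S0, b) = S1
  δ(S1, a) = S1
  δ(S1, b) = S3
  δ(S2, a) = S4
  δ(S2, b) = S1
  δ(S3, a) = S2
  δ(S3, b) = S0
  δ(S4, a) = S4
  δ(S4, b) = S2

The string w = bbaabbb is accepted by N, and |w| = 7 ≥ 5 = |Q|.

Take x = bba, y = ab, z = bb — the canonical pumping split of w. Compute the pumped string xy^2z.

xy^2z = bba·ab·ab·bb = bbaababbb.
Reading y = ab takes N from S2 back to S2, so after x·y·y the machine is still in S2, and z then leads to the accepting state S3. Hence bbaababbb ∈ L(N).

bbaababbb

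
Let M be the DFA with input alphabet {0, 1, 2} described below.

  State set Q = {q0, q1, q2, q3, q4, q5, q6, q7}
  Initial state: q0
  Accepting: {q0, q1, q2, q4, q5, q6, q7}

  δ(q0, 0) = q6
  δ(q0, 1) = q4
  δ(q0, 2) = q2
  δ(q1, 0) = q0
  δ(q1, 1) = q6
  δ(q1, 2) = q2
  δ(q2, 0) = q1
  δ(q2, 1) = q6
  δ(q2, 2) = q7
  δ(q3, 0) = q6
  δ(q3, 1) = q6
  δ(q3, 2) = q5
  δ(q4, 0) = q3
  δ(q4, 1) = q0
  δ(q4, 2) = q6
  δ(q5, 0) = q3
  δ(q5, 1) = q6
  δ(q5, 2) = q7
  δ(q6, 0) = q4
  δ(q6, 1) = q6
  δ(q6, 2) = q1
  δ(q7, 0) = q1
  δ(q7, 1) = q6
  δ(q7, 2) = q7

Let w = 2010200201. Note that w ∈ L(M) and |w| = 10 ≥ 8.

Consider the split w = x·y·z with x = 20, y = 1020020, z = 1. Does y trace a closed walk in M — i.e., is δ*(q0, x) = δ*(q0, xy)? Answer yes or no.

no

State sequence: q0 -2-> q2 -0-> q1 -1-> q6 -0-> q4 -2-> q6 -0-> q4 -0-> q3 -2-> q5 -0-> q3

After x (step 2): q1. After xy (step 9): q3.
They differ (q1 ≠ q3), so y is not a cycle from the state after x; this split is not the one the pumping-lemma construction produces, and pumping y need not keep the string in L(M).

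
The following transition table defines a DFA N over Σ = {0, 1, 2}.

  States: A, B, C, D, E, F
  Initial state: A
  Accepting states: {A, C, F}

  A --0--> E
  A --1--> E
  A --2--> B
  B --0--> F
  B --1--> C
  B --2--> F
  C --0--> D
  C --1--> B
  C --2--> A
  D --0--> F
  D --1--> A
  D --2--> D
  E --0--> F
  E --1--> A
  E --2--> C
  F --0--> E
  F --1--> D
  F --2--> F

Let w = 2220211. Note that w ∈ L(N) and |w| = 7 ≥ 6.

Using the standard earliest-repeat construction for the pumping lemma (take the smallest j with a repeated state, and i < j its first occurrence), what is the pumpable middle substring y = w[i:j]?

Run of N on w = 2 2 2 0 2 1 1:
  step 0: A  (start)
  step 1: B  (read 2: A→B)
  step 2: F  (read 2: B→F)
  step 3: F  (read 2: F→F)   ← first repeat (F seen earlier)
  step 4: E  (read 0: F→E)
  step 5: C  (read 2: E→C)
  step 6: B  (read 1: C→B)
  step 7: C  (read 1: B→C)

So i = 2, j = 3, giving x = w[0:2] = 22, y = w[2:3] = 2, z = w[3:7] = 0211.
Check: |xy| = 3 ≤ 6 and |y| = 1 ≥ 1. Reading y takes N from F back to F, so every xyⁱz is accepted.

2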